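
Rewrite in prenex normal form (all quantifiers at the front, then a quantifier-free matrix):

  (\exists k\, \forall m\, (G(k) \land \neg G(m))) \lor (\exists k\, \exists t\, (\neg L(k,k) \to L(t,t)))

Rewrite implications/biconditionals: A → B as ¬A ∨ B.
  (\exists k\, \forall m\, (G(k) \land \neg G(m))) \lor (\exists k\, \exists t\, (\neg \neg L(k,k) \lor L(t,t)))
Move each ¬ inward, flipping quantifiers it crosses:
  (\exists k\, \forall m\, (G(k) \land \neg G(m))) \lor (\exists k\, \exists t\, (L(k,k) \lor L(t,t)))
Standardize variables apart so no two quantifiers bind the same name: k↦x.
  (\exists k\, \forall m\, (G(k) \land \neg G(m))) \lor (\exists x\, \exists t\, (L(x,x) \lor L(t,t)))
Pull the quantifiers to the front (each side's bound variable is not free in the other side):
  \exists k\, \forall m\, \exists x\, \exists t\, (G(k) \land \neg G(m) \lor L(x,x) \lor L(t,t))

\exists k\, \forall m\, \exists x\, \exists t\, (G(k) \land \neg G(m) \lor L(x,x) \lor L(t,t))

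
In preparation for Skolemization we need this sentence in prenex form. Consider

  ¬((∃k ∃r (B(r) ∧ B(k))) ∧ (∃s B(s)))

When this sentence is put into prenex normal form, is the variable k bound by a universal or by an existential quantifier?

universal

Drive negations inward (¬∀x A ≡ ∃x ¬A, ¬∃x A ≡ ∀x ¬A, De Morgan for ∧/∨):
  (∀k ∀r (¬B(r) ∨ ¬B(k))) ∨ (∀s ¬B(s))
All bound variables are already distinct, so no renaming is needed.
Finally move all quantifiers to the prefix:
  ∀k ∀r ∀s (¬B(r) ∨ ¬B(k) ∨ ¬B(s))
The quantifier ∃k sits under an odd number of negations, so it flips to ∀k.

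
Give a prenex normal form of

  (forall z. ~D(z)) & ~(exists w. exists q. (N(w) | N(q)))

Push ¬ through the quantifiers and connectives to reach negation normal form:
  (forall z. ~D(z)) & (forall w. forall q. (~N(w) & ~N(q)))
All bound variables are already distinct, so no renaming is needed.
Pull the quantifiers to the front (each side's bound variable is not free in the other side):
  forall z. forall w. forall q. (~D(z) & ~N(w) & ~N(q))

forall z. forall w. forall q. (~D(z) & ~N(w) & ~N(q))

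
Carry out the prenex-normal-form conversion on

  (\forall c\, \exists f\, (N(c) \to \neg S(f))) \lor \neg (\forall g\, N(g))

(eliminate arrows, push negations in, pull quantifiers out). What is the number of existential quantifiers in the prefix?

2

First replace A → B with ¬A ∨ B.
  (\forall c\, \exists f\, (\neg N(c) \lor \neg S(f))) \lor \neg (\forall g\, N(g))
Push ¬ through the quantifiers and connectives to reach negation normal form:
  (\forall c\, \exists f\, (\neg N(c) \lor \neg S(f))) \lor (\exists g\, \neg N(g))
Finally move all quantifiers to the prefix:
  \forall c\, \exists f\, \exists g\, (\neg N(c) \lor \neg S(f) \lor \neg N(g))
The prefix is \forall c \exists f \exists g: 1 universal, 2 existential.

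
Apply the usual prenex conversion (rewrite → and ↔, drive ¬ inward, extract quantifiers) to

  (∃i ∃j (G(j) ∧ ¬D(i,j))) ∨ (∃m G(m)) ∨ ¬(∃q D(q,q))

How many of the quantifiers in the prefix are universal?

Drive negations inward (¬∀x A ≡ ∃x ¬A, ¬∃x A ≡ ∀x ¬A, De Morgan for ∧/∨):
  (∃i ∃j (G(j) ∧ ¬D(i,j))) ∨ (∃m G(m)) ∨ (∀q ¬D(q,q))
All bound variables are already distinct, so no renaming is needed.
Extract every quantifier outward, since the variables are now distinct and don't occur free across branches:
  ∃i ∃j ∃m ∀q (G(j) ∧ ¬D(i,j) ∨ G(m) ∨ ¬D(q,q))
The prefix is ∃i ∃j ∃m ∀q: 1 universal, 3 existential.

1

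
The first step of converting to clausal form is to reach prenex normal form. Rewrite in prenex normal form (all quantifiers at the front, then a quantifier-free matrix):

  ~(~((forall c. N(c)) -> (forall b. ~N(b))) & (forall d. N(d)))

Rewrite implications/biconditionals: A → B as ¬A ∨ B.
  ~(~(~(forall c. N(c)) | (forall b. ~N(b))) & (forall d. N(d)))
Move each ¬ inward, flipping quantifiers it crosses:
  (exists c. ~N(c)) | (forall b. ~N(b)) | (exists d. ~N(d))
All bound variables are already distinct, so no renaming is needed.
Pull the quantifiers to the front (each side's bound variable is not free in the other side):
  exists c. forall b. exists d. (~N(c) | ~N(b) | ~N(d))

exists c. forall b. exists d. (~N(c) | ~N(b) | ~N(d))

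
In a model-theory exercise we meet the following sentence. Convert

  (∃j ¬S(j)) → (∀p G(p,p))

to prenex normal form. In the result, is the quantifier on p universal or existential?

universal

Rewrite implications/biconditionals: A → B as ¬A ∨ B.
  ¬(∃j ¬S(j)) ∨ (∀p G(p,p))
Move each ¬ inward, flipping quantifiers it crosses:
  (∀j S(j)) ∨ (∀p G(p,p))
All bound variables are already distinct, so no renaming is needed.
Finally move all quantifiers to the prefix:
  ∀j ∀p (S(j) ∨ G(p,p))
The quantifier ∀p sits under an even number of negations (counting the antecedent side of each →), so it remains universal.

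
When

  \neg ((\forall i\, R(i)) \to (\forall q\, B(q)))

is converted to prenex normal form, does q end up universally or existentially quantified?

existential

Rewrite implications/biconditionals: A → B as ¬A ∨ B.
  \neg (\neg (\forall i\, R(i)) \lor (\forall q\, B(q)))
Move each ¬ inward, flipping quantifiers it crosses:
  (\forall i\, R(i)) \land (\exists q\, \neg B(q))
All bound variables are already distinct, so no renaming is needed.
Pull the quantifiers to the front (each side's bound variable is not free in the other side):
  \forall i\, \exists q\, (R(i) \land \neg B(q))
The quantifier \forall q sits under an odd number of negations (counting the antecedent side of each →), so it flips to \exists q.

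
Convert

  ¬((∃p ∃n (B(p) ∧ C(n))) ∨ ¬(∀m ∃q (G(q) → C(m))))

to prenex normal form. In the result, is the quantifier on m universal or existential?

universal

Eliminate → and ↔ using ¬ and ∨.
  ¬((∃p ∃n (B(p) ∧ C(n))) ∨ ¬(∀m ∃q (¬G(q) ∨ C(m))))
Drive negations inward (¬∀x A ≡ ∃x ¬A, ¬∃x A ≡ ∀x ¬A, De Morgan for ∧/∨):
  (∀p ∀n (¬B(p) ∨ ¬C(n))) ∧ (∀m ∃q (¬G(q) ∨ C(m)))
All bound variables are already distinct, so no renaming is needed.
Extract every quantifier outward, since the variables are now distinct and don't occur free across branches:
  ∀p ∀n ∀m ∃q ((¬B(p) ∨ ¬C(n)) ∧ (¬G(q) ∨ C(m)))
The quantifier ∀m sits under an even number of negations (counting the antecedent side of each →), so it remains universal.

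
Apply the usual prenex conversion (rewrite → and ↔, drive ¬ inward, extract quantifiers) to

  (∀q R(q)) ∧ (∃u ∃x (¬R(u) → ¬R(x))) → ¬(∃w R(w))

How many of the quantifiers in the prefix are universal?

3

First replace A → B with ¬A ∨ B.
  ¬((∀q R(q)) ∧ (∃u ∃x (¬¬R(u) ∨ ¬R(x)))) ∨ ¬(∃w R(w))
Drive negations inward (¬∀x A ≡ ∃x ¬A, ¬∃x A ≡ ∀x ¬A, De Morgan for ∧/∨):
  (∃q ¬R(q)) ∨ (∀u ∀x (¬R(u) ∧ R(x))) ∨ (∀w ¬R(w))
All bound variables are already distinct, so no renaming is needed.
Finally move all quantifiers to the prefix:
  ∃q ∀u ∀x ∀w (¬R(q) ∨ ¬R(u) ∧ R(x) ∨ ¬R(w))
The prefix is ∃q ∀u ∀x ∀w: 3 universal, 1 existential.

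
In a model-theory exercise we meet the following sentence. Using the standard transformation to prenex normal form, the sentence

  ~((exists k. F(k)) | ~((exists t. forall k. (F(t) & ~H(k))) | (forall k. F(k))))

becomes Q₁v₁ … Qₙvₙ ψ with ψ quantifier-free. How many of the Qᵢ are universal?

Move each ¬ inward, flipping quantifiers it crosses:
  (forall k. ~F(k)) & ((exists t. forall k. (F(t) & ~H(k))) | (forall k. F(k)))
Rename bound variables to avoid capture: k↦y, k↦x1.
  (forall k. ~F(k)) & ((exists t. forall y. (F(t) & ~H(y))) | (forall x1. F(x1)))
Extract every quantifier outward, since the variables are now distinct and don't occur free across branches:
  forall k. exists t. forall y. forall x1. (~F(k) & (F(t) & ~H(y) | F(x1)))
The prefix is forall k exists t forall y forall x1: 3 universal, 1 existential.

3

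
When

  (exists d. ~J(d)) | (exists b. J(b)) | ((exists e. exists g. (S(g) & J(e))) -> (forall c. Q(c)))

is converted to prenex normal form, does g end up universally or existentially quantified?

universal

Eliminate → and ↔ using ¬ and ∨.
  (exists d. ~J(d)) | (exists b. J(b)) | ~(exists e. exists g. (S(g) & J(e))) | (forall c. Q(c))
Drive negations inward (¬∀x A ≡ ∃x ¬A, ¬∃x A ≡ ∀x ¬A, De Morgan for ∧/∨):
  (exists d. ~J(d)) | (exists b. J(b)) | (forall e. forall g. (~S(g) | ~J(e))) | (forall c. Q(c))
Extract every quantifier outward, since the variables are now distinct and don't occur free across branches:
  exists d. exists b. forall e. forall g. forall c. (~J(d) | J(b) | ~S(g) | ~J(e) | Q(c))
The quantifier exists g sits under an odd number of negations (counting the antecedent side of each →), so it flips to forall g.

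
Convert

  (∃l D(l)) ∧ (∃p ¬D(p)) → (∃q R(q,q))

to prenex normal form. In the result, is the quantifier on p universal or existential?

First replace A → B with ¬A ∨ B.
  ¬((∃l D(l)) ∧ (∃p ¬D(p))) ∨ (∃q R(q,q))
Move each ¬ inward, flipping quantifiers it crosses:
  (∀l ¬D(l)) ∨ (∀p D(p)) ∨ (∃q R(q,q))
All bound variables are already distinct, so no renaming is needed.
Extract every quantifier outward, since the variables are now distinct and don't occur free across branches:
  ∀l ∀p ∃q (¬D(l) ∨ D(p) ∨ R(q,q))
The quantifier ∃p sits under an odd number of negations (counting the antecedent side of each →), so it flips to ∀p.

universal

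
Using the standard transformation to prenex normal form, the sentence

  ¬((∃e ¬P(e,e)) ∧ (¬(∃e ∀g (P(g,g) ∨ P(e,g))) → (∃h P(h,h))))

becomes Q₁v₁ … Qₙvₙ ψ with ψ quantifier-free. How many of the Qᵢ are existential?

First replace A → B with ¬A ∨ B.
  ¬((∃e ¬P(e,e)) ∧ (¬¬(∃e ∀g (P(g,g) ∨ P(e,g))) ∨ (∃h P(h,h))))
Drive negations inward (¬∀x A ≡ ∃x ¬A, ¬∃x A ≡ ∀x ¬A, De Morgan for ∧/∨):
  (∀e P(e,e)) ∨ (∀e ∃g (¬P(g,g) ∧ ¬P(e,g))) ∧ (∀h ¬P(h,h))
Standardize variables apart so no two quantifiers bind the same name: e↦s.
  (∀e P(e,e)) ∨ (∀s ∃g (¬P(g,g) ∧ ¬P(s,g))) ∧ (∀h ¬P(h,h))
Pull the quantifiers to the front (each side's bound variable is not free in the other side):
  ∀e ∀s ∃g ∀h (P(e,e) ∨ ¬P(g,g) ∧ ¬P(s,g) ∧ ¬P(h,h))
The prefix is ∀e ∀s ∃g ∀h: 3 universal, 1 existential.

1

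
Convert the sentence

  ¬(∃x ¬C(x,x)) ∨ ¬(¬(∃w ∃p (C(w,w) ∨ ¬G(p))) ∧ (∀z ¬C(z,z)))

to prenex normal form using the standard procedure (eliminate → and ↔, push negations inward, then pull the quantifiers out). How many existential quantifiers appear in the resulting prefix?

3

Drive negations inward (¬∀x A ≡ ∃x ¬A, ¬∃x A ≡ ∀x ¬A, De Morgan for ∧/∨):
  (∀x C(x,x)) ∨ (∃w ∃p (C(w,w) ∨ ¬G(p))) ∨ (∃z C(z,z))
All bound variables are already distinct, so no renaming is needed.
Pull the quantifiers to the front (each side's bound variable is not free in the other side):
  ∀x ∃w ∃p ∃z (C(x,x) ∨ C(w,w) ∨ ¬G(p) ∨ C(z,z))
The prefix is ∀x ∃w ∃p ∃z: 1 universal, 3 existential.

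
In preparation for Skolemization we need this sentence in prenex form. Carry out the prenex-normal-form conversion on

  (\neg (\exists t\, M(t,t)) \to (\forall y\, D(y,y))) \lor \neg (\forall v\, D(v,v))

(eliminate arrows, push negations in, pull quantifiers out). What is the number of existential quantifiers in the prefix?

Eliminate → and ↔ using ¬ and ∨.
  \neg \neg (\exists t\, M(t,t)) \lor (\forall y\, D(y,y)) \lor \neg (\forall v\, D(v,v))
Move each ¬ inward, flipping quantifiers it crosses:
  (\exists t\, M(t,t)) \lor (\forall y\, D(y,y)) \lor (\exists v\, \neg D(v,v))
All bound variables are already distinct, so no renaming is needed.
Pull the quantifiers to the front (each side's bound variable is not free in the other side):
  \exists t\, \forall y\, \exists v\, (M(t,t) \lor D(y,y) \lor \neg D(v,v))
The prefix is \exists t \forall y \exists v: 1 universal, 2 existential.

2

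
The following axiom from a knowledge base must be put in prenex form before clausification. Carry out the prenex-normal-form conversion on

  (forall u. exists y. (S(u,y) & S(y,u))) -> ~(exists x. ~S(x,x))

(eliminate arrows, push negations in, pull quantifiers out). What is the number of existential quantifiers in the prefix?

1

Eliminate → and ↔ using ¬ and ∨.
  ~(forall u. exists y. (S(u,y) & S(y,u))) | ~(exists x. ~S(x,x))
Move each ¬ inward, flipping quantifiers it crosses:
  (exists u. forall y. (~S(u,y) | ~S(y,u))) | (forall x. S(x,x))
All bound variables are already distinct, so no renaming is needed.
Extract every quantifier outward, since the variables are now distinct and don't occur free across branches:
  exists u. forall y. forall x. (~S(u,y) | ~S(y,u) | S(x,x))
The prefix is exists u forall y forall x: 2 universal, 1 existential.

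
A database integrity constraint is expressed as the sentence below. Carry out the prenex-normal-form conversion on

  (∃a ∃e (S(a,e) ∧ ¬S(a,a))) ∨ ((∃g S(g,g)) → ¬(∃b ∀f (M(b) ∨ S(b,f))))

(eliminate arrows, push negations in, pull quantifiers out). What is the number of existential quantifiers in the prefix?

3

First replace A → B with ¬A ∨ B.
  (∃a ∃e (S(a,e) ∧ ¬S(a,a))) ∨ ¬(∃g S(g,g)) ∨ ¬(∃b ∀f (M(b) ∨ S(b,f)))
Move each ¬ inward, flipping quantifiers it crosses:
  (∃a ∃e (S(a,e) ∧ ¬S(a,a))) ∨ (∀g ¬S(g,g)) ∨ (∀b ∃f (¬M(b) ∧ ¬S(b,f)))
Pull the quantifiers to the front (each side's bound variable is not free in the other side):
  ∃a ∃e ∀g ∀b ∃f (S(a,e) ∧ ¬S(a,a) ∨ ¬S(g,g) ∨ ¬M(b) ∧ ¬S(b,f))
The prefix is ∃a ∃e ∀g ∀b ∃f: 2 universal, 3 existential.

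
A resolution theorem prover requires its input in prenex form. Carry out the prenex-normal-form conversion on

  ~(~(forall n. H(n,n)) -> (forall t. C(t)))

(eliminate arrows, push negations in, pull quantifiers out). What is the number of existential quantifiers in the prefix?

2

Rewrite implications/biconditionals: A → B as ¬A ∨ B.
  ~(~~(forall n. H(n,n)) | (forall t. C(t)))
Move each ¬ inward, flipping quantifiers it crosses:
  (exists n. ~H(n,n)) & (exists t. ~C(t))
Extract every quantifier outward, since the variables are now distinct and don't occur free across branches:
  exists n. exists t. (~H(n,n) & ~C(t))
The prefix is exists n exists t: 0 universal, 2 existential.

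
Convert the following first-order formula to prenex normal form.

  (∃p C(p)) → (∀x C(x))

Rewrite implications/biconditionals: A → B as ¬A ∨ B.
  ¬(∃p C(p)) ∨ (∀x C(x))
Move each ¬ inward, flipping quantifiers it crosses:
  (∀p ¬C(p)) ∨ (∀x C(x))
All bound variables are already distinct, so no renaming is needed.
Finally move all quantifiers to the prefix:
  ∀p ∀x (¬C(p) ∨ C(x))

∀p ∀x (¬C(p) ∨ C(x))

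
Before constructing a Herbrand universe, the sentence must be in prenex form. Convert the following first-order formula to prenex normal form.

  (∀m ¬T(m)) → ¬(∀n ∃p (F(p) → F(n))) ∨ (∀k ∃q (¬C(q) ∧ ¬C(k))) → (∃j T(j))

∃m ∀n ∃p ∃k ∀q ∃j (T(m) ∨ (¬F(p) ∨ F(n)) ∧ (C(q) ∨ C(k)) ∨ T(j))

Eliminate → and ↔ using ¬ and ∨.
  ¬(∀m ¬T(m)) ∨ ¬(¬(∀n ∃p (¬F(p) ∨ F(n))) ∨ (∀k ∃q (¬C(q) ∧ ¬C(k)))) ∨ (∃j T(j))
Drive negations inward (¬∀x A ≡ ∃x ¬A, ¬∃x A ≡ ∀x ¬A, De Morgan for ∧/∨):
  (∃m T(m)) ∨ (∀n ∃p (¬F(p) ∨ F(n))) ∧ (∃k ∀q (C(q) ∨ C(k))) ∨ (∃j T(j))
All bound variables are already distinct, so no renaming is needed.
Pull the quantifiers to the front (each side's bound variable is not free in the other side):
  ∃m ∀n ∃p ∃k ∀q ∃j (T(m) ∨ (¬F(p) ∨ F(n)) ∧ (C(q) ∨ C(k)) ∨ T(j))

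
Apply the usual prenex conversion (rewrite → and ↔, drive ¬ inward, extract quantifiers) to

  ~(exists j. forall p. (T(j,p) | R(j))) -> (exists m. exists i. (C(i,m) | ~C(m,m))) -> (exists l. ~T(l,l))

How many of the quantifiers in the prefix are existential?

Eliminate → and ↔ using ¬ and ∨.
  ~~(exists j. forall p. (T(j,p) | R(j))) | ~(exists m. exists i. (C(i,m) | ~C(m,m))) | (exists l. ~T(l,l))
Drive negations inward (¬∀x A ≡ ∃x ¬A, ¬∃x A ≡ ∀x ¬A, De Morgan for ∧/∨):
  (exists j. forall p. (T(j,p) | R(j))) | (forall m. forall i. (~C(i,m) & C(m,m))) | (exists l. ~T(l,l))
Finally move all quantifiers to the prefix:
  exists j. forall p. forall m. forall i. exists l. (T(j,p) | R(j) | ~C(i,m) & C(m,m) | ~T(l,l))
The prefix is exists j forall p forall m forall i exists l: 3 universal, 2 existential.

2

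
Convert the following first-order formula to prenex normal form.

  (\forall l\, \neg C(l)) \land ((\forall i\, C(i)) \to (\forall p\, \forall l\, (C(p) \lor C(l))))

\forall l\, \exists i\, \forall p\, \forall x\, (\neg C(l) \land (\neg C(i) \lor C(p) \lor C(x)))

First replace A → B with ¬A ∨ B.
  (\forall l\, \neg C(l)) \land (\neg (\forall i\, C(i)) \lor (\forall p\, \forall l\, (C(p) \lor C(l))))
Drive negations inward (¬∀x A ≡ ∃x ¬A, ¬∃x A ≡ ∀x ¬A, De Morgan for ∧/∨):
  (\forall l\, \neg C(l)) \land ((\exists i\, \neg C(i)) \lor (\forall p\, \forall l\, (C(p) \lor C(l))))
Give each quantifier a distinct variable: l↦x.
  (\forall l\, \neg C(l)) \land ((\exists i\, \neg C(i)) \lor (\forall p\, \forall x\, (C(p) \lor C(x))))
Finally move all quantifiers to the prefix:
  \forall l\, \exists i\, \forall p\, \forall x\, (\neg C(l) \land (\neg C(i) \lor C(p) \lor C(x)))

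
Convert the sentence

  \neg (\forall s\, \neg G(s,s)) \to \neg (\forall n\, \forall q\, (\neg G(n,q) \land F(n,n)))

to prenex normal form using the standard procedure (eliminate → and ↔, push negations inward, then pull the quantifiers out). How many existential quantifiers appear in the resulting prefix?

2

First replace A → B with ¬A ∨ B.
  \neg \neg (\forall s\, \neg G(s,s)) \lor \neg (\forall n\, \forall q\, (\neg G(n,q) \land F(n,n)))
Push ¬ through the quantifiers and connectives to reach negation normal form:
  (\forall s\, \neg G(s,s)) \lor (\exists n\, \exists q\, (G(n,q) \lor \neg F(n,n)))
Finally move all quantifiers to the prefix:
  \forall s\, \exists n\, \exists q\, (\neg G(s,s) \lor G(n,q) \lor \neg F(n,n))
The prefix is \forall s \exists n \exists q: 1 universal, 2 existential.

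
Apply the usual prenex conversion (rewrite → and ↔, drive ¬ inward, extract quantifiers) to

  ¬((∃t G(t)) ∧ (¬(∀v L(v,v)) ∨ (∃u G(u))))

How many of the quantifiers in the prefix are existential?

Push ¬ through the quantifiers and connectives to reach negation normal form:
  (∀t ¬G(t)) ∨ (∀v L(v,v)) ∧ (∀u ¬G(u))
All bound variables are already distinct, so no renaming is needed.
Extract every quantifier outward, since the variables are now distinct and don't occur free across branches:
  ∀t ∀v ∀u (¬G(t) ∨ L(v,v) ∧ ¬G(u))
The prefix is ∀t ∀v ∀u: 3 universal, 0 existential.

0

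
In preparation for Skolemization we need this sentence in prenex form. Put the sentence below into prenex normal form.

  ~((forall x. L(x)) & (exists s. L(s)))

Push ¬ through the quantifiers and connectives to reach negation normal form:
  (exists x. ~L(x)) | (forall s. ~L(s))
All bound variables are already distinct, so no renaming is needed.
Pull the quantifiers to the front (each side's bound variable is not free in the other side):
  exists x. forall s. (~L(x) | ~L(s))

exists x. forall s. (~L(x) | ~L(s))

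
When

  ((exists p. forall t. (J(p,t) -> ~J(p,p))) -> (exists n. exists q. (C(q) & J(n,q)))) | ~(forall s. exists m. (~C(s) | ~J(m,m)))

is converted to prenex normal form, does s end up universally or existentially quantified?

existential

Eliminate → and ↔ using ¬ and ∨.
  ~(exists p. forall t. (~J(p,t) | ~J(p,p))) | (exists n. exists q. (C(q) & J(n,q))) | ~(forall s. exists m. (~C(s) | ~J(m,m)))
Push ¬ through the quantifiers and connectives to reach negation normal form:
  (forall p. exists t. (J(p,t) & J(p,p))) | (exists n. exists q. (C(q) & J(n,q))) | (exists s. forall m. (C(s) & J(m,m)))
Extract every quantifier outward, since the variables are now distinct and don't occur free across branches:
  forall p. exists t. exists n. exists q. exists s. forall m. (J(p,t) & J(p,p) | C(q) & J(n,q) | C(s) & J(m,m))
The quantifier forall s sits under an odd number of negations (counting the antecedent side of each →), so it flips to exists s.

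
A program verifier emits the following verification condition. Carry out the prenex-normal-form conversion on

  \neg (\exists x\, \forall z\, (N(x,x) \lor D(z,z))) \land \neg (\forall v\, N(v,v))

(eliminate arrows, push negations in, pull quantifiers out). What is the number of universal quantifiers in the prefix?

1

Drive negations inward (¬∀x A ≡ ∃x ¬A, ¬∃x A ≡ ∀x ¬A, De Morgan for ∧/∨):
  (\forall x\, \exists z\, (\neg N(x,x) \land \neg D(z,z))) \land (\exists v\, \neg N(v,v))
All bound variables are already distinct, so no renaming is needed.
Finally move all quantifiers to the prefix:
  \forall x\, \exists z\, \exists v\, (\neg N(x,x) \land \neg D(z,z) \land \neg N(v,v))
The prefix is \forall x \exists z \exists v: 1 universal, 2 existential.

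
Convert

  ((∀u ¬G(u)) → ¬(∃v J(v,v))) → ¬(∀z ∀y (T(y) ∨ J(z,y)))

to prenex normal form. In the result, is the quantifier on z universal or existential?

Rewrite implications/biconditionals: A → B as ¬A ∨ B.
  ¬(¬(∀u ¬G(u)) ∨ ¬(∃v J(v,v))) ∨ ¬(∀z ∀y (T(y) ∨ J(z,y)))
Push ¬ through the quantifiers and connectives to reach negation normal form:
  (∀u ¬G(u)) ∧ (∃v J(v,v)) ∨ (∃z ∃y (¬T(y) ∧ ¬J(z,y)))
Extract every quantifier outward, since the variables are now distinct and don't occur free across branches:
  ∀u ∃v ∃z ∃y (¬G(u) ∧ J(v,v) ∨ ¬T(y) ∧ ¬J(z,y))
The quantifier ∀z sits under an odd number of negations (counting the antecedent side of each →), so it flips to ∃z.

existential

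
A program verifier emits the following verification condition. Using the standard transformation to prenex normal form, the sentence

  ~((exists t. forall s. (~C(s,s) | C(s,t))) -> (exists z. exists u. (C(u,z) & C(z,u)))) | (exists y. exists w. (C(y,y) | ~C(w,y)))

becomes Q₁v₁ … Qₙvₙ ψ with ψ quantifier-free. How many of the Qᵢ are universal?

3

First replace A → B with ¬A ∨ B.
  ~(~(exists t. forall s. (~C(s,s) | C(s,t))) | (exists z. exists u. (C(u,z) & C(z,u)))) | (exists y. exists w. (C(y,y) | ~C(w,y)))
Push ¬ through the quantifiers and connectives to reach negation normal form:
  (exists t. forall s. (~C(s,s) | C(s,t))) & (forall z. forall u. (~C(u,z) | ~C(z,u))) | (exists y. exists w. (C(y,y) | ~C(w,y)))
All bound variables are already distinct, so no renaming is needed.
Extract every quantifier outward, since the variables are now distinct and don't occur free across branches:
  exists t. forall s. forall z. forall u. exists y. exists w. ((~C(s,s) | C(s,t)) & (~C(u,z) | ~C(z,u)) | C(y,y) | ~C(w,y))
The prefix is exists t forall s forall z forall u exists y exists w: 3 universal, 3 existential.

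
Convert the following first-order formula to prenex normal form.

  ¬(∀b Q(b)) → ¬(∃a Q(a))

Rewrite implications/biconditionals: A → B as ¬A ∨ B.
  ¬¬(∀b Q(b)) ∨ ¬(∃a Q(a))
Push ¬ through the quantifiers and connectives to reach negation normal form:
  (∀b Q(b)) ∨ (∀a ¬Q(a))
All bound variables are already distinct, so no renaming is needed.
Finally move all quantifiers to the prefix:
  ∀b ∀a (Q(b) ∨ ¬Q(a))

∀b ∀a (Q(b) ∨ ¬Q(a))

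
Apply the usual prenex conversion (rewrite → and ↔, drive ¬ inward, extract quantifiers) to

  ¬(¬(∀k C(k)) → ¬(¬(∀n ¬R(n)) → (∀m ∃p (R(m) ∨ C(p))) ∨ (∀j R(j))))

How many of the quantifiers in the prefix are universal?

3

Eliminate → and ↔ using ¬ and ∨.
  ¬(¬¬(∀k C(k)) ∨ ¬(¬¬(∀n ¬R(n)) ∨ (∀m ∃p (R(m) ∨ C(p))) ∨ (∀j R(j))))
Move each ¬ inward, flipping quantifiers it crosses:
  (∃k ¬C(k)) ∧ ((∀n ¬R(n)) ∨ (∀m ∃p (R(m) ∨ C(p))) ∨ (∀j R(j)))
All bound variables are already distinct, so no renaming is needed.
Pull the quantifiers to the front (each side's bound variable is not free in the other side):
  ∃k ∀n ∀m ∃p ∀j (¬C(k) ∧ (¬R(n) ∨ R(m) ∨ C(p) ∨ R(j)))
The prefix is ∃k ∀n ∀m ∃p ∀j: 3 universal, 2 existential.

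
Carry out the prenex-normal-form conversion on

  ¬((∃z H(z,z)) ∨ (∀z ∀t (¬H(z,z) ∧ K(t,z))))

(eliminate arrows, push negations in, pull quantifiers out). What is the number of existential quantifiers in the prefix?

2

Move each ¬ inward, flipping quantifiers it crosses:
  (∀z ¬H(z,z)) ∧ (∃z ∃t (H(z,z) ∨ ¬K(t,z)))
Give each quantifier a distinct variable: z↦v.
  (∀z ¬H(z,z)) ∧ (∃v ∃t (H(v,v) ∨ ¬K(t,v)))
Extract every quantifier outward, since the variables are now distinct and don't occur free across branches:
  ∀z ∃v ∃t (¬H(z,z) ∧ (H(v,v) ∨ ¬K(t,v)))
The prefix is ∀z ∃v ∃t: 1 universal, 2 existential.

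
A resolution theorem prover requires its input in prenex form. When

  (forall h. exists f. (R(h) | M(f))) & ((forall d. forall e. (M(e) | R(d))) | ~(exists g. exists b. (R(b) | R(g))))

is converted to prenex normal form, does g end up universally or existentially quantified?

universal

Drive negations inward (¬∀x A ≡ ∃x ¬A, ¬∃x A ≡ ∀x ¬A, De Morgan for ∧/∨):
  (forall h. exists f. (R(h) | M(f))) & ((forall d. forall e. (M(e) | R(d))) | (forall g. forall b. (~R(b) & ~R(g))))
Extract every quantifier outward, since the variables are now distinct and don't occur free across branches:
  forall h. exists f. forall d. forall e. forall g. forall b. ((R(h) | M(f)) & (M(e) | R(d) | ~R(b) & ~R(g)))
The quantifier exists g sits under an odd number of negations, so it flips to forall g.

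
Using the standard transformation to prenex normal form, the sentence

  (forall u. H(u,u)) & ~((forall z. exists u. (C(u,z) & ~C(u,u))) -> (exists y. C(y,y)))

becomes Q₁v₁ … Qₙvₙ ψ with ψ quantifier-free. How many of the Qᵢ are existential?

1

Rewrite implications/biconditionals: A → B as ¬A ∨ B.
  (forall u. H(u,u)) & ~(~(forall z. exists u. (C(u,z) & ~C(u,u))) | (exists y. C(y,y)))
Drive negations inward (¬∀x A ≡ ∃x ¬A, ¬∃x A ≡ ∀x ¬A, De Morgan for ∧/∨):
  (forall u. H(u,u)) & (forall z. exists u. (C(u,z) & ~C(u,u))) & (forall y. ~C(y,y))
Standardize variables apart so no two quantifiers bind the same name: u↦s.
  (forall u. H(u,u)) & (forall z. exists s. (C(s,z) & ~C(s,s))) & (forall y. ~C(y,y))
Pull the quantifiers to the front (each side's bound variable is not free in the other side):
  forall u. forall z. exists s. forall y. (H(u,u) & C(s,z) & ~C(s,s) & ~C(y,y))
The prefix is forall u forall z exists s forall y: 3 universal, 1 existential.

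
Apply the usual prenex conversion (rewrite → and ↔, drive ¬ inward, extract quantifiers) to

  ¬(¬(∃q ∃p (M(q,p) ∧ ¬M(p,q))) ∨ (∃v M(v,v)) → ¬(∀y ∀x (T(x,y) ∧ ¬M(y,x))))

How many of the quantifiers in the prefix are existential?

1

Rewrite implications/biconditionals: A → B as ¬A ∨ B.
  ¬(¬(¬(∃q ∃p (M(q,p) ∧ ¬M(p,q))) ∨ (∃v M(v,v))) ∨ ¬(∀y ∀x (T(x,y) ∧ ¬M(y,x))))
Push ¬ through the quantifiers and connectives to reach negation normal form:
  ((∀q ∀p (¬M(q,p) ∨ M(p,q))) ∨ (∃v M(v,v))) ∧ (∀y ∀x (T(x,y) ∧ ¬M(y,x)))
Finally move all quantifiers to the prefix:
  ∀q ∀p ∃v ∀y ∀x ((¬M(q,p) ∨ M(p,q) ∨ M(v,v)) ∧ T(x,y) ∧ ¬M(y,x))
The prefix is ∀q ∀p ∃v ∀y ∀x: 4 universal, 1 existential.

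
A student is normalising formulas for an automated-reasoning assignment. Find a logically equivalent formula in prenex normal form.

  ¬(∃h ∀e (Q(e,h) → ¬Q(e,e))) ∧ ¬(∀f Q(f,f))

Eliminate → and ↔ using ¬ and ∨.
  ¬(∃h ∀e (¬Q(e,h) ∨ ¬Q(e,e))) ∧ ¬(∀f Q(f,f))
Push ¬ through the quantifiers and connectives to reach negation normal form:
  (∀h ∃e (Q(e,h) ∧ Q(e,e))) ∧ (∃f ¬Q(f,f))
Finally move all quantifiers to the prefix:
  ∀h ∃e ∃f (Q(e,h) ∧ Q(e,e) ∧ ¬Q(f,f))

∀h ∃e ∃f (Q(e,h) ∧ Q(e,e) ∧ ¬Q(f,f))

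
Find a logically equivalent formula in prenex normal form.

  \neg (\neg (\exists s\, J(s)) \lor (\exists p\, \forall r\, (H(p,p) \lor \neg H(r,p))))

Move each ¬ inward, flipping quantifiers it crosses:
  (\exists s\, J(s)) \land (\forall p\, \exists r\, (\neg H(p,p) \land H(r,p)))
Pull the quantifiers to the front (each side's bound variable is not free in the other side):
  \exists s\, \forall p\, \exists r\, (J(s) \land \neg H(p,p) \land H(r,p))

\exists s\, \forall p\, \exists r\, (J(s) \land \neg H(p,p) \land H(r,p))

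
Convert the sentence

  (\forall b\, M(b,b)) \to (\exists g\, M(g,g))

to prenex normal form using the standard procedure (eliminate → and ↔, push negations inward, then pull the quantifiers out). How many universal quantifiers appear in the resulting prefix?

0

Rewrite implications/biconditionals: A → B as ¬A ∨ B.
  \neg (\forall b\, M(b,b)) \lor (\exists g\, M(g,g))
Drive negations inward (¬∀x A ≡ ∃x ¬A, ¬∃x A ≡ ∀x ¬A, De Morgan for ∧/∨):
  (\exists b\, \neg M(b,b)) \lor (\exists g\, M(g,g))
All bound variables are already distinct, so no renaming is needed.
Finally move all quantifiers to the prefix:
  \exists b\, \exists g\, (\neg M(b,b) \lor M(g,g))
The prefix is \exists b \exists g: 0 universal, 2 existential.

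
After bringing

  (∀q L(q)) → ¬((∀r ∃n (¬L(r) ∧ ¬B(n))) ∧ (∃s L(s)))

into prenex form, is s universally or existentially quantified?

First replace A → B with ¬A ∨ B.
  ¬(∀q L(q)) ∨ ¬((∀r ∃n (¬L(r) ∧ ¬B(n))) ∧ (∃s L(s)))
Move each ¬ inward, flipping quantifiers it crosses:
  (∃q ¬L(q)) ∨ (∃r ∀n (L(r) ∨ B(n))) ∨ (∀s ¬L(s))
All bound variables are already distinct, so no renaming is needed.
Extract every quantifier outward, since the variables are now distinct and don't occur free across branches:
  ∃q ∃r ∀n ∀s (¬L(q) ∨ L(r) ∨ B(n) ∨ ¬L(s))
The quantifier ∃s sits under an odd number of negations (counting the antecedent side of each →), so it flips to ∀s.

universal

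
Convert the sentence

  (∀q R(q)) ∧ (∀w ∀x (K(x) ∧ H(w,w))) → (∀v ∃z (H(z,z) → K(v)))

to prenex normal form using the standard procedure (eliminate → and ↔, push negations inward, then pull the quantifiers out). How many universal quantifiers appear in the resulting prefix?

1

Eliminate → and ↔ using ¬ and ∨.
  ¬((∀q R(q)) ∧ (∀w ∀x (K(x) ∧ H(w,w)))) ∨ (∀v ∃z (¬H(z,z) ∨ K(v)))
Drive negations inward (¬∀x A ≡ ∃x ¬A, ¬∃x A ≡ ∀x ¬A, De Morgan for ∧/∨):
  (∃q ¬R(q)) ∨ (∃w ∃x (¬K(x) ∨ ¬H(w,w))) ∨ (∀v ∃z (¬H(z,z) ∨ K(v)))
Pull the quantifiers to the front (each side's bound variable is not free in the other side):
  ∃q ∃w ∃x ∀v ∃z (¬R(q) ∨ ¬K(x) ∨ ¬H(w,w) ∨ ¬H(z,z) ∨ K(v))
The prefix is ∃q ∃w ∃x ∀v ∃z: 1 universal, 4 existential.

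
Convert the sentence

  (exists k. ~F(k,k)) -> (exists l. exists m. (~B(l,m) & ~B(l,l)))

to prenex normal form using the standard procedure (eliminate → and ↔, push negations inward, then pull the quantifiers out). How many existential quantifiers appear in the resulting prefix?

Eliminate → and ↔ using ¬ and ∨.
  ~(exists k. ~F(k,k)) | (exists l. exists m. (~B(l,m) & ~B(l,l)))
Push ¬ through the quantifiers and connectives to reach negation normal form:
  (forall k. F(k,k)) | (exists l. exists m. (~B(l,m) & ~B(l,l)))
Extract every quantifier outward, since the variables are now distinct and don't occur free across branches:
  forall k. exists l. exists m. (F(k,k) | ~B(l,m) & ~B(l,l))
The prefix is forall k exists l exists m: 1 universal, 2 existential.

2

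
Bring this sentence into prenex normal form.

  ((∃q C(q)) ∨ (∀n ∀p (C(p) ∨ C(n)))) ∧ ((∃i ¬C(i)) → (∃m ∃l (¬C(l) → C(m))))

∃q ∀n ∀p ∀i ∃m ∃l ((C(q) ∨ C(p) ∨ C(n)) ∧ (C(i) ∨ C(l) ∨ C(m)))

First replace A → B with ¬A ∨ B.
  ((∃q C(q)) ∨ (∀n ∀p (C(p) ∨ C(n)))) ∧ (¬(∃i ¬C(i)) ∨ (∃m ∃l (¬¬C(l) ∨ C(m))))
Drive negations inward (¬∀x A ≡ ∃x ¬A, ¬∃x A ≡ ∀x ¬A, De Morgan for ∧/∨):
  ((∃q C(q)) ∨ (∀n ∀p (C(p) ∨ C(n)))) ∧ ((∀i C(i)) ∨ (∃m ∃l (C(l) ∨ C(m))))
All bound variables are already distinct, so no renaming is needed.
Pull the quantifiers to the front (each side's bound variable is not free in the other side):
  ∃q ∀n ∀p ∀i ∃m ∃l ((C(q) ∨ C(p) ∨ C(n)) ∧ (C(i) ∨ C(l) ∨ C(m)))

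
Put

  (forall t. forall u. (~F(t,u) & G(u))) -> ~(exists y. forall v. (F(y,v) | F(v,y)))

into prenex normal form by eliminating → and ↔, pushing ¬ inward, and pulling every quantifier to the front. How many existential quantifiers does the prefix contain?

3

Rewrite implications/biconditionals: A → B as ¬A ∨ B.
  ~(forall t. forall u. (~F(t,u) & G(u))) | ~(exists y. forall v. (F(y,v) | F(v,y)))
Push ¬ through the quantifiers and connectives to reach negation normal form:
  (exists t. exists u. (F(t,u) | ~G(u))) | (forall y. exists v. (~F(y,v) & ~F(v,y)))
All bound variables are already distinct, so no renaming is needed.
Finally move all quantifiers to the prefix:
  exists t. exists u. forall y. exists v. (F(t,u) | ~G(u) | ~F(y,v) & ~F(v,y))
The prefix is exists t exists u forall y exists v: 1 universal, 3 existential.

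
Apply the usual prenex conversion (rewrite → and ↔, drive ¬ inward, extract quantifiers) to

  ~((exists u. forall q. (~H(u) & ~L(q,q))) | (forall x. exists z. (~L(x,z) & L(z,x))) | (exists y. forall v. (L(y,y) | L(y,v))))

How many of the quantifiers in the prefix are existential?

3

Push ¬ through the quantifiers and connectives to reach negation normal form:
  (forall u. exists q. (H(u) | L(q,q))) & (exists x. forall z. (L(x,z) | ~L(z,x))) & (forall y. exists v. (~L(y,y) & ~L(y,v)))
Pull the quantifiers to the front (each side's bound variable is not free in the other side):
  forall u. exists q. exists x. forall z. forall y. exists v. ((H(u) | L(q,q)) & (L(x,z) | ~L(z,x)) & ~L(y,y) & ~L(y,v))
The prefix is forall u exists q exists x forall z forall y exists v: 3 universal, 3 existential.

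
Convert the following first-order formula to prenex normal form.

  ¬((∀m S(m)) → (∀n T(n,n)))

First replace A → B with ¬A ∨ B.
  ¬(¬(∀m S(m)) ∨ (∀n T(n,n)))
Push ¬ through the quantifiers and connectives to reach negation normal form:
  (∀m S(m)) ∧ (∃n ¬T(n,n))
All bound variables are already distinct, so no renaming is needed.
Pull the quantifiers to the front (each side's bound variable is not free in the other side):
  ∀m ∃n (S(m) ∧ ¬T(n,n))

∀m ∃n (S(m) ∧ ¬T(n,n))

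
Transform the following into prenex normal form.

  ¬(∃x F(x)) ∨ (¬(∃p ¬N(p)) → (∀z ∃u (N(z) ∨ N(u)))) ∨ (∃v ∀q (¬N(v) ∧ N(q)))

∀x ∃p ∀z ∃u ∃v ∀q (¬F(x) ∨ ¬N(p) ∨ N(z) ∨ N(u) ∨ ¬N(v) ∧ N(q))

First replace A → B with ¬A ∨ B.
  ¬(∃x F(x)) ∨ ¬¬(∃p ¬N(p)) ∨ (∀z ∃u (N(z) ∨ N(u))) ∨ (∃v ∀q (¬N(v) ∧ N(q)))
Drive negations inward (¬∀x A ≡ ∃x ¬A, ¬∃x A ≡ ∀x ¬A, De Morgan for ∧/∨):
  (∀x ¬F(x)) ∨ (∃p ¬N(p)) ∨ (∀z ∃u (N(z) ∨ N(u))) ∨ (∃v ∀q (¬N(v) ∧ N(q)))
Pull the quantifiers to the front (each side's bound variable is not free in the other side):
  ∀x ∃p ∀z ∃u ∃v ∀q (¬F(x) ∨ ¬N(p) ∨ N(z) ∨ N(u) ∨ ¬N(v) ∧ N(q))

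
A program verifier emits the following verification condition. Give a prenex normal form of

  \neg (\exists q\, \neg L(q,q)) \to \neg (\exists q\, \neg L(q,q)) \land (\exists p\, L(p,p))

\exists q\, \forall v1\, \exists p\, (\neg L(q,q) \lor L(v1,v1) \land L(p,p))

Rewrite implications/biconditionals: A → B as ¬A ∨ B.
  \neg \neg (\exists q\, \neg L(q,q)) \lor \neg (\exists q\, \neg L(q,q)) \land (\exists p\, L(p,p))
Push ¬ through the quantifiers and connectives to reach negation normal form:
  (\exists q\, \neg L(q,q)) \lor (\forall q\, L(q,q)) \land (\exists p\, L(p,p))
Standardize variables apart so no two quantifiers bind the same name: q↦v1.
  (\exists q\, \neg L(q,q)) \lor (\forall v1\, L(v1,v1)) \land (\exists p\, L(p,p))
Extract every quantifier outward, since the variables are now distinct and don't occur free across branches:
  \exists q\, \forall v1\, \exists p\, (\neg L(q,q) \lor L(v1,v1) \land L(p,p))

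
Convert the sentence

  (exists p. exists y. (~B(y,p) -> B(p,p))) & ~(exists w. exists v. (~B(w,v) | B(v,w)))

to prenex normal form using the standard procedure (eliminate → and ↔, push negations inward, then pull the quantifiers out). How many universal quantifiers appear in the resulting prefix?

2

Eliminate → and ↔ using ¬ and ∨.
  (exists p. exists y. (~~B(y,p) | B(p,p))) & ~(exists w. exists v. (~B(w,v) | B(v,w)))
Push ¬ through the quantifiers and connectives to reach negation normal form:
  (exists p. exists y. (B(y,p) | B(p,p))) & (forall w. forall v. (B(w,v) & ~B(v,w)))
Extract every quantifier outward, since the variables are now distinct and don't occur free across branches:
  exists p. exists y. forall w. forall v. ((B(y,p) | B(p,p)) & B(w,v) & ~B(v,w))
The prefix is exists p exists y forall w forall v: 2 universal, 2 existential.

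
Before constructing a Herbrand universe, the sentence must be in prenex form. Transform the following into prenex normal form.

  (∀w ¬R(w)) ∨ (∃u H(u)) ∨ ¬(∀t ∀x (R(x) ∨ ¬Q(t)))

∀w ∃u ∃t ∃x (¬R(w) ∨ H(u) ∨ ¬R(x) ∧ Q(t))

Move each ¬ inward, flipping quantifiers it crosses:
  (∀w ¬R(w)) ∨ (∃u H(u)) ∨ (∃t ∃x (¬R(x) ∧ Q(t)))
All bound variables are already distinct, so no renaming is needed.
Pull the quantifiers to the front (each side's bound variable is not free in the other side):
  ∀w ∃u ∃t ∃x (¬R(w) ∨ H(u) ∨ ¬R(x) ∧ Q(t))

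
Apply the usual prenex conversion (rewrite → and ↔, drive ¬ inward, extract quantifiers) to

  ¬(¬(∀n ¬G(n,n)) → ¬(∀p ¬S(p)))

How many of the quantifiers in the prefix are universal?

1

Eliminate → and ↔ using ¬ and ∨.
  ¬(¬¬(∀n ¬G(n,n)) ∨ ¬(∀p ¬S(p)))
Move each ¬ inward, flipping quantifiers it crosses:
  (∃n G(n,n)) ∧ (∀p ¬S(p))
Extract every quantifier outward, since the variables are now distinct and don't occur free across branches:
  ∃n ∀p (G(n,n) ∧ ¬S(p))
The prefix is ∃n ∀p: 1 universal, 1 existential.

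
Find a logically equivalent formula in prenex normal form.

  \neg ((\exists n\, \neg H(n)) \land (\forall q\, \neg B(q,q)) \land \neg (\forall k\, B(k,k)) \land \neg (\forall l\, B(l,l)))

\forall n\, \exists q\, \forall k\, \forall l\, (H(n) \lor B(q,q) \lor B(k,k) \lor B(l,l))

Drive negations inward (¬∀x A ≡ ∃x ¬A, ¬∃x A ≡ ∀x ¬A, De Morgan for ∧/∨):
  (\forall n\, H(n)) \lor (\exists q\, B(q,q)) \lor (\forall k\, B(k,k)) \lor (\forall l\, B(l,l))
All bound variables are already distinct, so no renaming is needed.
Finally move all quantifiers to the prefix:
  \forall n\, \exists q\, \forall k\, \forall l\, (H(n) \lor B(q,q) \lor B(k,k) \lor B(l,l))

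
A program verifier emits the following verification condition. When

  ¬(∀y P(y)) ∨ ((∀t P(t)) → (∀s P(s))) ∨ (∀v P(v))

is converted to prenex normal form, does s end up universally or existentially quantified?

Eliminate → and ↔ using ¬ and ∨.
  ¬(∀y P(y)) ∨ ¬(∀t P(t)) ∨ (∀s P(s)) ∨ (∀v P(v))
Push ¬ through the quantifiers and connectives to reach negation normal form:
  (∃y ¬P(y)) ∨ (∃t ¬P(t)) ∨ (∀s P(s)) ∨ (∀v P(v))
Finally move all quantifiers to the prefix:
  ∃y ∃t ∀s ∀v (¬P(y) ∨ ¬P(t) ∨ P(s) ∨ P(v))
The quantifier ∀s sits under an even number of negations (counting the antecedent side of each →), so it remains universal.

universal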